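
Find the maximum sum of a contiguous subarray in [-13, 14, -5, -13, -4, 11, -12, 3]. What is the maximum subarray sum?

Using Kadane's algorithm on [-13, 14, -5, -13, -4, 11, -12, 3]:

Scanning through the array:
Position 1 (value 14): max_ending_here = 14, max_so_far = 14
Position 2 (value -5): max_ending_here = 9, max_so_far = 14
Position 3 (value -13): max_ending_here = -4, max_so_far = 14
Position 4 (value -4): max_ending_here = -4, max_so_far = 14
Position 5 (value 11): max_ending_here = 11, max_so_far = 14
Position 6 (value -12): max_ending_here = -1, max_so_far = 14
Position 7 (value 3): max_ending_here = 3, max_so_far = 14

Maximum subarray: [14]
Maximum sum: 14

The maximum subarray is [14] with sum 14. This subarray runs from index 1 to index 1.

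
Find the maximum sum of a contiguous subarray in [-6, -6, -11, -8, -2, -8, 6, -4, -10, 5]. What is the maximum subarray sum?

Using Kadane's algorithm on [-6, -6, -11, -8, -2, -8, 6, -4, -10, 5]:

Scanning through the array:
Position 1 (value -6): max_ending_here = -6, max_so_far = -6
Position 2 (value -11): max_ending_here = -11, max_so_far = -6
Position 3 (value -8): max_ending_here = -8, max_so_far = -6
Position 4 (value -2): max_ending_here = -2, max_so_far = -2
Position 5 (value -8): max_ending_here = -8, max_so_far = -2
Position 6 (value 6): max_ending_here = 6, max_so_far = 6
Position 7 (value -4): max_ending_here = 2, max_so_far = 6
Position 8 (value -10): max_ending_here = -8, max_so_far = 6
Position 9 (value 5): max_ending_here = 5, max_so_far = 6

Maximum subarray: [6]
Maximum sum: 6

The maximum subarray is [6] with sum 6. This subarray runs from index 6 to index 6.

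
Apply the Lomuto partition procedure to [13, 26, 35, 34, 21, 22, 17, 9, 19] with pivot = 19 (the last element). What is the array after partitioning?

Lomuto partition with pivot = 19:

Initial array: [13, 26, 35, 34, 21, 22, 17, 9, 19]

arr[0]=13 <= 19: swap with position 0, array becomes [13, 26, 35, 34, 21, 22, 17, 9, 19]
arr[1]=26 > 19: no swap
arr[2]=35 > 19: no swap
arr[3]=34 > 19: no swap
arr[4]=21 > 19: no swap
arr[5]=22 > 19: no swap
arr[6]=17 <= 19: swap with position 1, array becomes [13, 17, 35, 34, 21, 22, 26, 9, 19]
arr[7]=9 <= 19: swap with position 2, array becomes [13, 17, 9, 34, 21, 22, 26, 35, 19]

Place pivot at position 3: [13, 17, 9, 19, 21, 22, 26, 35, 34]
Pivot position: 3

After partitioning with pivot 19, the array becomes [13, 17, 9, 19, 21, 22, 26, 35, 34]. The pivot is placed at index 3. All elements to the left of the pivot are <= 19, and all elements to the right are > 19.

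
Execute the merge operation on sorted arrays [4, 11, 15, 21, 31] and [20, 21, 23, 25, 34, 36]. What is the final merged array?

Merging process:

Compare 4 vs 20: take 4 from left. Merged: [4]
Compare 11 vs 20: take 11 from left. Merged: [4, 11]
Compare 15 vs 20: take 15 from left. Merged: [4, 11, 15]
Compare 21 vs 20: take 20 from right. Merged: [4, 11, 15, 20]
Compare 21 vs 21: take 21 from left. Merged: [4, 11, 15, 20, 21]
Compare 31 vs 21: take 21 from right. Merged: [4, 11, 15, 20, 21, 21]
Compare 31 vs 23: take 23 from right. Merged: [4, 11, 15, 20, 21, 21, 23]
Compare 31 vs 25: take 25 from right. Merged: [4, 11, 15, 20, 21, 21, 23, 25]
Compare 31 vs 34: take 31 from left. Merged: [4, 11, 15, 20, 21, 21, 23, 25, 31]
Append remaining from right: [34, 36]. Merged: [4, 11, 15, 20, 21, 21, 23, 25, 31, 34, 36]

Final merged array: [4, 11, 15, 20, 21, 21, 23, 25, 31, 34, 36]
Total comparisons: 9

The merged array is [4, 11, 15, 20, 21, 21, 23, 25, 31, 34, 36], requiring 9 comparisons. The merge step runs in O(n) time where n is the total number of elements.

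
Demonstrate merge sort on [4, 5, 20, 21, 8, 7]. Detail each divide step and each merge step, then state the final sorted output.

Merge sort trace:

Split: [4, 5, 20, 21, 8, 7] -> [4, 5, 20] and [21, 8, 7]
  Split: [4, 5, 20] -> [4] and [5, 20]
    Split: [5, 20] -> [5] and [20]
    Merge: [5] + [20] -> [5, 20]
  Merge: [4] + [5, 20] -> [4, 5, 20]
  Split: [21, 8, 7] -> [21] and [8, 7]
    Split: [8, 7] -> [8] and [7]
    Merge: [8] + [7] -> [7, 8]
  Merge: [21] + [7, 8] -> [7, 8, 21]
Merge: [4, 5, 20] + [7, 8, 21] -> [4, 5, 7, 8, 20, 21]

Final sorted array: [4, 5, 7, 8, 20, 21]

The merge sort proceeds by recursively splitting the array and merging sorted halves.
After all merges, the sorted array is [4, 5, 7, 8, 20, 21].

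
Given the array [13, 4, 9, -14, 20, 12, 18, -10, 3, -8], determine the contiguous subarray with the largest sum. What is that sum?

Using Kadane's algorithm on [13, 4, 9, -14, 20, 12, 18, -10, 3, -8]:

Scanning through the array:
Position 1 (value 4): max_ending_here = 17, max_so_far = 17
Position 2 (value 9): max_ending_here = 26, max_so_far = 26
Position 3 (value -14): max_ending_here = 12, max_so_far = 26
Position 4 (value 20): max_ending_here = 32, max_so_far = 32
Position 5 (value 12): max_ending_here = 44, max_so_far = 44
Position 6 (value 18): max_ending_here = 62, max_so_far = 62
Position 7 (value -10): max_ending_here = 52, max_so_far = 62
Position 8 (value 3): max_ending_here = 55, max_so_far = 62
Position 9 (value -8): max_ending_here = 47, max_so_far = 62

Maximum subarray: [13, 4, 9, -14, 20, 12, 18]
Maximum sum: 62

The maximum subarray is [13, 4, 9, -14, 20, 12, 18] with sum 62. This subarray runs from index 0 to index 6.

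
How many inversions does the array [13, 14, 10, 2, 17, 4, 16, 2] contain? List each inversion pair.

Finding inversions in [13, 14, 10, 2, 17, 4, 16, 2]:

(0, 2): arr[0]=13 > arr[2]=10
(0, 3): arr[0]=13 > arr[3]=2
(0, 5): arr[0]=13 > arr[5]=4
(0, 7): arr[0]=13 > arr[7]=2
(1, 2): arr[1]=14 > arr[2]=10
(1, 3): arr[1]=14 > arr[3]=2
(1, 5): arr[1]=14 > arr[5]=4
(1, 7): arr[1]=14 > arr[7]=2
(2, 3): arr[2]=10 > arr[3]=2
(2, 5): arr[2]=10 > arr[5]=4
(2, 7): arr[2]=10 > arr[7]=2
(4, 5): arr[4]=17 > arr[5]=4
(4, 6): arr[4]=17 > arr[6]=16
(4, 7): arr[4]=17 > arr[7]=2
(5, 7): arr[5]=4 > arr[7]=2
(6, 7): arr[6]=16 > arr[7]=2

Total inversions: 16

The array has 16 inversion(s): (0,2), (0,3), (0,5), (0,7), (1,2), (1,3), (1,5), (1,7), (2,3), (2,5), (2,7), (4,5), (4,6), (4,7), (5,7), (6,7). Each pair (i,j) satisfies i < j and arr[i] > arr[j].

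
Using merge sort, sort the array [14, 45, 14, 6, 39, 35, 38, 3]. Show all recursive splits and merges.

Merge sort trace:

Split: [14, 45, 14, 6, 39, 35, 38, 3] -> [14, 45, 14, 6] and [39, 35, 38, 3]
  Split: [14, 45, 14, 6] -> [14, 45] and [14, 6]
    Split: [14, 45] -> [14] and [45]
    Merge: [14] + [45] -> [14, 45]
    Split: [14, 6] -> [14] and [6]
    Merge: [14] + [6] -> [6, 14]
  Merge: [14, 45] + [6, 14] -> [6, 14, 14, 45]
  Split: [39, 35, 38, 3] -> [39, 35] and [38, 3]
    Split: [39, 35] -> [39] and [35]
    Merge: [39] + [35] -> [35, 39]
    Split: [38, 3] -> [38] and [3]
    Merge: [38] + [3] -> [3, 38]
  Merge: [35, 39] + [3, 38] -> [3, 35, 38, 39]
Merge: [6, 14, 14, 45] + [3, 35, 38, 39] -> [3, 6, 14, 14, 35, 38, 39, 45]

Final sorted array: [3, 6, 14, 14, 35, 38, 39, 45]

The merge sort proceeds by recursively splitting the array and merging sorted halves.
After all merges, the sorted array is [3, 6, 14, 14, 35, 38, 39, 45].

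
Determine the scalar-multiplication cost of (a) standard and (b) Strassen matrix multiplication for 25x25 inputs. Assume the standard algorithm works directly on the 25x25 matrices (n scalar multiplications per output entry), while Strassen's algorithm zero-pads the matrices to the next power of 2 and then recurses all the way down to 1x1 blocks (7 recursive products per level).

Matrix multiplication for 25x25 matrices:

Strassen's algorithm requires power-of-2 dimensions. Pad 25x25 to 32x32 (next power of 2).

Standard algorithm: 25^3 = 15625 multiplications
Strassen's algorithm: 7^(log2(32)) = 7^5 = 16807 multiplications
Difference: 15625 - 16807 = -1182 (Strassen uses MORE here due to padding overhead — for small or just-over-power-of-2 n, padding can outweigh the per-level savings)

Standard: 15625 multiplications (25^3). Strassen: 16807 multiplications (7^5, after padding to 32x32). Strassen reduces 8 recursive multiplications to 7 at each level.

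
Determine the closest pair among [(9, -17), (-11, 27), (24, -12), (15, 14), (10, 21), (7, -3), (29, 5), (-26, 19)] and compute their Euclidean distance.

Computing all pairwise distances among 8 points:

d((9, -17), (-11, 27)) = 48.3322
d((9, -17), (24, -12)) = 15.8114
d((9, -17), (15, 14)) = 31.5753
d((9, -17), (10, 21)) = 38.0132
d((9, -17), (7, -3)) = 14.1421
d((9, -17), (29, 5)) = 29.7321
d((9, -17), (-26, 19)) = 50.2096
d((-11, 27), (24, -12)) = 52.4023
d((-11, 27), (15, 14)) = 29.0689
d((-11, 27), (10, 21)) = 21.8403
d((-11, 27), (7, -3)) = 34.9857
d((-11, 27), (29, 5)) = 45.6508
d((-11, 27), (-26, 19)) = 17.0
d((24, -12), (15, 14)) = 27.5136
d((24, -12), (10, 21)) = 35.8469
d((24, -12), (7, -3)) = 19.2354
d((24, -12), (29, 5)) = 17.72
d((24, -12), (-26, 19)) = 58.8303
d((15, 14), (10, 21)) = 8.6023 <-- minimum
d((15, 14), (7, -3)) = 18.7883
d((15, 14), (29, 5)) = 16.6433
d((15, 14), (-26, 19)) = 41.3038
d((10, 21), (7, -3)) = 24.1868
d((10, 21), (29, 5)) = 24.8395
d((10, 21), (-26, 19)) = 36.0555
d((7, -3), (29, 5)) = 23.4094
d((7, -3), (-26, 19)) = 39.6611
d((29, 5), (-26, 19)) = 56.7539

Closest pair: (15, 14) and (10, 21) with distance 8.6023

The closest pair is (15, 14) and (10, 21) with Euclidean distance 8.6023. For 8 points, brute-force pairwise comparison is shown above. For large n, the divide-and-conquer algorithm (sort by x, recurse on halves, check the dividing strip) achieves O(n log n).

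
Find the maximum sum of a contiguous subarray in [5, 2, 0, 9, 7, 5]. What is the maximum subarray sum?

Using Kadane's algorithm on [5, 2, 0, 9, 7, 5]:

Scanning through the array:
Position 1 (value 2): max_ending_here = 7, max_so_far = 7
Position 2 (value 0): max_ending_here = 7, max_so_far = 7
Position 3 (value 9): max_ending_here = 16, max_so_far = 16
Position 4 (value 7): max_ending_here = 23, max_so_far = 23
Position 5 (value 5): max_ending_here = 28, max_so_far = 28

Maximum subarray: [5, 2, 0, 9, 7, 5]
Maximum sum: 28

The maximum subarray is [5, 2, 0, 9, 7, 5] with sum 28. This subarray runs from index 0 to index 5.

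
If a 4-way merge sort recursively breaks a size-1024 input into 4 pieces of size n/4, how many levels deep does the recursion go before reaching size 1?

For divide and conquer with division factor 4:

Problem sizes at each level:
Level 0: 1024
Level 1: 256
Level 2: 64
Level 3: 16
Level 4: 4
Level 5: 1

The root is level 0 and the size-1 base case is level 5 (the tree spans levels 0 through 5, i.e. 6 levels counting the root), so the depth is the number of divisions: log_4(1024) = 5

The recursion tree depth is log_4(1024) = 5. At each level, the problem size is divided by 4, so it takes 5 divisions to reduce to a base case of size 1. The algorithm makes 4 recursive calls at each level.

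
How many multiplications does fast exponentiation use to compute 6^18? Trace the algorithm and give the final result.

Computing 6^18 by squaring (build up from 6^1; each line after the first costs one multiplication):

6^1 = 6
6^2 = (6^1)^2 = 6^2 = 36
6^4 = (6^2)^2 = 36^2 = 1296
6^8 = (6^4)^2 = 1296^2 = 1679616
6^9 = 6 * 6^8 = 6 * 1679616 = 10077696
6^18 = (6^9)^2 = 10077696^2 = 101559956668416

Result: 101559956668416
Multiplications needed: 5 (5 lines after 6^1)

6^18 = 101559956668416. Using exponentiation by squaring, this requires 5 multiplications. The key idea: if the exponent is even, square the half-power; if odd, multiply by the base once.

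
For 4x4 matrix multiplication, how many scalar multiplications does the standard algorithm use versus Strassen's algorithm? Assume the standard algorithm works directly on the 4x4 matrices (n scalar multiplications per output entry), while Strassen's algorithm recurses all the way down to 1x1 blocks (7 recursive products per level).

Matrix multiplication for 4x4 matrices:

Standard algorithm: 4^3 = 64 multiplications
Strassen's algorithm: 7^(log2(4)) = 7^2 = 49 multiplications
Savings: 64 - 49 = 15 multiplications

Standard: 64 multiplications (4^3). Strassen: 49 multiplications (7^2). Strassen reduces 8 recursive multiplications to 7 at each level.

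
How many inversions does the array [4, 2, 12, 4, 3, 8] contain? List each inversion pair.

Finding inversions in [4, 2, 12, 4, 3, 8]:

(0, 1): arr[0]=4 > arr[1]=2
(0, 4): arr[0]=4 > arr[4]=3
(2, 3): arr[2]=12 > arr[3]=4
(2, 4): arr[2]=12 > arr[4]=3
(2, 5): arr[2]=12 > arr[5]=8
(3, 4): arr[3]=4 > arr[4]=3

Total inversions: 6

The array has 6 inversion(s): (0,1), (0,4), (2,3), (2,4), (2,5), (3,4). Each pair (i,j) satisfies i < j and arr[i] > arr[j].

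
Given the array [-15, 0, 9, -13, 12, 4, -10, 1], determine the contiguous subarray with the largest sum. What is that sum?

Using Kadane's algorithm on [-15, 0, 9, -13, 12, 4, -10, 1]:

Scanning through the array:
Position 1 (value 0): max_ending_here = 0, max_so_far = 0
Position 2 (value 9): max_ending_here = 9, max_so_far = 9
Position 3 (value -13): max_ending_here = -4, max_so_far = 9
Position 4 (value 12): max_ending_here = 12, max_so_far = 12
Position 5 (value 4): max_ending_here = 16, max_so_far = 16
Position 6 (value -10): max_ending_here = 6, max_so_far = 16
Position 7 (value 1): max_ending_here = 7, max_so_far = 16

Maximum subarray: [12, 4]
Maximum sum: 16

The maximum subarray is [12, 4] with sum 16. This subarray runs from index 4 to index 5.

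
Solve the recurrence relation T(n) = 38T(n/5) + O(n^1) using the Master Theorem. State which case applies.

Master Theorem for T(n) = 38T(n/5) + O(n^1):

a = 38, b = 5, c = 1
log_b(a) = log_5(38) = 2.2602

Case 1: c = 1 < log_5(38) = 2.2602
T(n) = O(n^(log_5 38))

For T(n) = 38T(n/5) + O(n^1): log_5(38) = 2.2602. This is Case 1 of the Master Theorem (c < log_b(a), work dominated by leaves), giving O(n^(log_5 38)).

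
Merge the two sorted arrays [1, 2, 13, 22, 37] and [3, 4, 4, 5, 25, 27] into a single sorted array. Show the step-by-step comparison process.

Merging process:

Compare 1 vs 3: take 1 from left. Merged: [1]
Compare 2 vs 3: take 2 from left. Merged: [1, 2]
Compare 13 vs 3: take 3 from right. Merged: [1, 2, 3]
Compare 13 vs 4: take 4 from right. Merged: [1, 2, 3, 4]
Compare 13 vs 4: take 4 from right. Merged: [1, 2, 3, 4, 4]
Compare 13 vs 5: take 5 from right. Merged: [1, 2, 3, 4, 4, 5]
Compare 13 vs 25: take 13 from left. Merged: [1, 2, 3, 4, 4, 5, 13]
Compare 22 vs 25: take 22 from left. Merged: [1, 2, 3, 4, 4, 5, 13, 22]
Compare 37 vs 25: take 25 from right. Merged: [1, 2, 3, 4, 4, 5, 13, 22, 25]
Compare 37 vs 27: take 27 from right. Merged: [1, 2, 3, 4, 4, 5, 13, 22, 25, 27]
Append remaining from left: [37]. Merged: [1, 2, 3, 4, 4, 5, 13, 22, 25, 27, 37]

Final merged array: [1, 2, 3, 4, 4, 5, 13, 22, 25, 27, 37]
Total comparisons: 10

The merged array is [1, 2, 3, 4, 4, 5, 13, 22, 25, 27, 37], requiring 10 comparisons. The merge step runs in O(n) time where n is the total number of elements.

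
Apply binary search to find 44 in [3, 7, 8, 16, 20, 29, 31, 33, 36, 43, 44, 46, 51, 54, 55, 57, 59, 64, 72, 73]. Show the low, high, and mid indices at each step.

Binary search for 44 in [3, 7, 8, 16, 20, 29, 31, 33, 36, 43, 44, 46, 51, 54, 55, 57, 59, 64, 72, 73]:

lo=0, hi=19, mid=9, arr[mid]=43 -> 43 < 44, search right half
lo=10, hi=19, mid=14, arr[mid]=55 -> 55 > 44, search left half
lo=10, hi=13, mid=11, arr[mid]=46 -> 46 > 44, search left half
lo=10, hi=10, mid=10, arr[mid]=44 -> Found target at index 10!

Binary search finds 44 at index 10 after 4 comparisons. The search repeatedly halves the search space by comparing with the middle element.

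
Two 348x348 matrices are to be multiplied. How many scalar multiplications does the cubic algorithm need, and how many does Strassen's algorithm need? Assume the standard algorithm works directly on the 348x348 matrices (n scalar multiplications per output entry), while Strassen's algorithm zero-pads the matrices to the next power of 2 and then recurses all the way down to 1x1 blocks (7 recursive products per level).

Matrix multiplication for 348x348 matrices:

Strassen's algorithm requires power-of-2 dimensions. Pad 348x348 to 512x512 (next power of 2).

Standard algorithm: 348^3 = 42144192 multiplications
Strassen's algorithm: 7^(log2(512)) = 7^9 = 40353607 multiplications
Savings: 42144192 - 40353607 = 1790585 multiplications

Standard: 42144192 multiplications (348^3). Strassen: 40353607 multiplications (7^9, after padding to 512x512). Strassen reduces 8 recursive multiplications to 7 at each level.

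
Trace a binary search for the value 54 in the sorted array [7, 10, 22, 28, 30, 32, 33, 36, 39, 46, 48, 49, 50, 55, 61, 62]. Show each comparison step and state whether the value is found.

Binary search for 54 in [7, 10, 22, 28, 30, 32, 33, 36, 39, 46, 48, 49, 50, 55, 61, 62]:

lo=0, hi=15, mid=7, arr[mid]=36 -> 36 < 54, search right half
lo=8, hi=15, mid=11, arr[mid]=49 -> 49 < 54, search right half
lo=12, hi=15, mid=13, arr[mid]=55 -> 55 > 54, search left half
lo=12, hi=12, mid=12, arr[mid]=50 -> 50 < 54, search right half
lo=13 > hi=12, target 54 not found

Binary search determines that 54 is not in the array after 4 comparisons. The search space was exhausted without finding the target.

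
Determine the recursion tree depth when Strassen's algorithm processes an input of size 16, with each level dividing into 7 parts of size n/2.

For divide and conquer with division factor 2:

Problem sizes at each level:
Level 0: 16
Level 1: 8
Level 2: 4
Level 3: 2
Level 4: 1

The root is level 0 and the size-1 base case is level 4 (the tree spans levels 0 through 4, i.e. 5 levels counting the root), so the depth is the number of divisions: log_2(16) = 4

The recursion tree depth is log_2(16) = 4. At each level, the problem size is divided by 2, so it takes 4 divisions to reduce to a base case of size 1. The algorithm makes 7 recursive calls at each level.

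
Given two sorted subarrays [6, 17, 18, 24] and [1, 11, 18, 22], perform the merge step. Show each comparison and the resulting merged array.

Merging process:

Compare 6 vs 1: take 1 from right. Merged: [1]
Compare 6 vs 11: take 6 from left. Merged: [1, 6]
Compare 17 vs 11: take 11 from right. Merged: [1, 6, 11]
Compare 17 vs 18: take 17 from left. Merged: [1, 6, 11, 17]
Compare 18 vs 18: take 18 from left. Merged: [1, 6, 11, 17, 18]
Compare 24 vs 18: take 18 from right. Merged: [1, 6, 11, 17, 18, 18]
Compare 24 vs 22: take 22 from right. Merged: [1, 6, 11, 17, 18, 18, 22]
Append remaining from left: [24]. Merged: [1, 6, 11, 17, 18, 18, 22, 24]

Final merged array: [1, 6, 11, 17, 18, 18, 22, 24]
Total comparisons: 7

The merged array is [1, 6, 11, 17, 18, 18, 22, 24], requiring 7 comparisons. The merge step runs in O(n) time where n is the total number of elements.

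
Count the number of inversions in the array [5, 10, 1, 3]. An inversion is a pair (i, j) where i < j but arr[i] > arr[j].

Finding inversions in [5, 10, 1, 3]:

(0, 2): arr[0]=5 > arr[2]=1
(0, 3): arr[0]=5 > arr[3]=3
(1, 2): arr[1]=10 > arr[2]=1
(1, 3): arr[1]=10 > arr[3]=3

Total inversions: 4

The array has 4 inversion(s): (0,2), (0,3), (1,2), (1,3). Each pair (i,j) satisfies i < j and arr[i] > arr[j].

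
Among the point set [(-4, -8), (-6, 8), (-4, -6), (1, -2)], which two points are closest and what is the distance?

Computing all pairwise distances among 4 points:

d((-4, -8), (-6, 8)) = 16.1245
d((-4, -8), (-4, -6)) = 2.0 <-- minimum
d((-4, -8), (1, -2)) = 7.8102
d((-6, 8), (-4, -6)) = 14.1421
d((-6, 8), (1, -2)) = 12.2066
d((-4, -6), (1, -2)) = 6.4031

Closest pair: (-4, -8) and (-4, -6) with distance 2.0

The closest pair is (-4, -8) and (-4, -6) with Euclidean distance 2.0. For 4 points, brute-force pairwise comparison is shown above. For large n, the divide-and-conquer algorithm (sort by x, recurse on halves, check the dividing strip) achieves O(n log n).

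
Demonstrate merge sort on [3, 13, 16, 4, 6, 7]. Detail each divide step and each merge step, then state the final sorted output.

Merge sort trace:

Split: [3, 13, 16, 4, 6, 7] -> [3, 13, 16] and [4, 6, 7]
  Split: [3, 13, 16] -> [3] and [13, 16]
    Split: [13, 16] -> [13] and [16]
    Merge: [13] + [16] -> [13, 16]
  Merge: [3] + [13, 16] -> [3, 13, 16]
  Split: [4, 6, 7] -> [4] and [6, 7]
    Split: [6, 7] -> [6] and [7]
    Merge: [6] + [7] -> [6, 7]
  Merge: [4] + [6, 7] -> [4, 6, 7]
Merge: [3, 13, 16] + [4, 6, 7] -> [3, 4, 6, 7, 13, 16]

Final sorted array: [3, 4, 6, 7, 13, 16]

The merge sort proceeds by recursively splitting the array and merging sorted halves.
After all merges, the sorted array is [3, 4, 6, 7, 13, 16].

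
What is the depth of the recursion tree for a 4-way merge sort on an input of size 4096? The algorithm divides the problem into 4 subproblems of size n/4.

For divide and conquer with division factor 4:

Problem sizes at each level:
Level 0: 4096
Level 1: 1024
Level 2: 256
Level 3: 64
Level 4: 16
Level 5: 4
Level 6: 1

The root is level 0 and the size-1 base case is level 6 (the tree spans levels 0 through 6, i.e. 7 levels counting the root), so the depth is the number of divisions: log_4(4096) = 6

The recursion tree depth is log_4(4096) = 6. At each level, the problem size is divided by 4, so it takes 6 divisions to reduce to a base case of size 1. The algorithm makes 4 recursive calls at each level.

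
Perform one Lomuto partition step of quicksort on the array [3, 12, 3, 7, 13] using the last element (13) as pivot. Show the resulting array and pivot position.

Lomuto partition with pivot = 13:

Initial array: [3, 12, 3, 7, 13]

arr[0]=3 <= 13: swap with position 0, array becomes [3, 12, 3, 7, 13]
arr[1]=12 <= 13: swap with position 1, array becomes [3, 12, 3, 7, 13]
arr[2]=3 <= 13: swap with position 2, array becomes [3, 12, 3, 7, 13]
arr[3]=7 <= 13: swap with position 3, array becomes [3, 12, 3, 7, 13]

Place pivot at position 4: [3, 12, 3, 7, 13]
Pivot position: 4

After partitioning with pivot 13, the array becomes [3, 12, 3, 7, 13]. The pivot is placed at index 4. All elements to the left of the pivot are <= 13, and all elements to the right are > 13.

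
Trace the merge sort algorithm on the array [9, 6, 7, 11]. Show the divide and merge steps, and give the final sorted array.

Merge sort trace:

Split: [9, 6, 7, 11] -> [9, 6] and [7, 11]
  Split: [9, 6] -> [9] and [6]
  Merge: [9] + [6] -> [6, 9]
  Split: [7, 11] -> [7] and [11]
  Merge: [7] + [11] -> [7, 11]
Merge: [6, 9] + [7, 11] -> [6, 7, 9, 11]

Final sorted array: [6, 7, 9, 11]

The merge sort proceeds by recursively splitting the array and merging sorted halves.
After all merges, the sorted array is [6, 7, 9, 11].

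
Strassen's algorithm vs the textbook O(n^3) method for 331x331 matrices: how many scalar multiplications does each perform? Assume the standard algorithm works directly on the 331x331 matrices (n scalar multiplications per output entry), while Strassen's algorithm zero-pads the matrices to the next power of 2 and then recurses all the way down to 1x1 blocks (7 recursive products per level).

Matrix multiplication for 331x331 matrices:

Strassen's algorithm requires power-of-2 dimensions. Pad 331x331 to 512x512 (next power of 2).

Standard algorithm: 331^3 = 36264691 multiplications
Strassen's algorithm: 7^(log2(512)) = 7^9 = 40353607 multiplications
Difference: 36264691 - 40353607 = -4088916 (Strassen uses MORE here due to padding overhead — for small or just-over-power-of-2 n, padding can outweigh the per-level savings)

Standard: 36264691 multiplications (331^3). Strassen: 40353607 multiplications (7^9, after padding to 512x512). Strassen reduces 8 recursive multiplications to 7 at each level.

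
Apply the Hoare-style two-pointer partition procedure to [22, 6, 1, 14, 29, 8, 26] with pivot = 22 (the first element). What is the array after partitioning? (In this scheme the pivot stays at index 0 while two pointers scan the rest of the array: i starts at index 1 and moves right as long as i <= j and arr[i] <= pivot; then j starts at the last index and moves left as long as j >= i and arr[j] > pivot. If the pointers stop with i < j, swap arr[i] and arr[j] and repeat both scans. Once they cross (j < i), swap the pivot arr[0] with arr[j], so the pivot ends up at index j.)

Hoare-style two-pointer partition with pivot = 22:

Initial array: [22, 6, 1, 14, 29, 8, 26]

Pointers start at i = 1, j = 6.
i stops at index 4 (arr[4]=29 > 22), j stops at index 5 (arr[5]=8 <= 22): swap arr[4] and arr[5], array becomes [22, 6, 1, 14, 8, 29, 26]
i ends at 5, j ends at 4: the pointers have crossed (j < i), so scanning stops.

Swap pivot arr[0] with arr[4] to place pivot at position 4: [8, 6, 1, 14, 22, 29, 26]
Pivot position: 4

After partitioning with pivot 22, the array becomes [8, 6, 1, 14, 22, 29, 26]. The pivot is placed at index 4. All elements to the left of the pivot are <= 22, and all elements to the right are > 22.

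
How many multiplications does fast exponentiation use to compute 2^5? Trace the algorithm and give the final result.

Computing 2^5 by squaring (build up from 2^1; each line after the first costs one multiplication):

2^1 = 2
2^2 = (2^1)^2 = 2^2 = 4
2^4 = (2^2)^2 = 4^2 = 16
2^5 = 2 * 2^4 = 2 * 16 = 32

Result: 32
Multiplications needed: 3 (3 lines after 2^1)

2^5 = 32. Using exponentiation by squaring, this requires 3 multiplications. The key idea: if the exponent is even, square the half-power; if odd, multiply by the base once.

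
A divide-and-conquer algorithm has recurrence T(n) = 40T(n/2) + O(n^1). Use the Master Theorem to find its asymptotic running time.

Master Theorem for T(n) = 40T(n/2) + O(n^1):

a = 40, b = 2, c = 1
log_b(a) = log_2(40) = 5.3219

Case 1: c = 1 < log_2(40) = 5.3219
T(n) = O(n^(log_2 40))

For T(n) = 40T(n/2) + O(n^1): log_2(40) = 5.3219. This is Case 1 of the Master Theorem (c < log_b(a), work dominated by leaves), giving O(n^(log_2 40)).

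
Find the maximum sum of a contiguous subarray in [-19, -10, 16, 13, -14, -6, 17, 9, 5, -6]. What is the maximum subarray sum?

Using Kadane's algorithm on [-19, -10, 16, 13, -14, -6, 17, 9, 5, -6]:

Scanning through the array:
Position 1 (value -10): max_ending_here = -10, max_so_far = -10
Position 2 (value 16): max_ending_here = 16, max_so_far = 16
Position 3 (value 13): max_ending_here = 29, max_so_far = 29
Position 4 (value -14): max_ending_here = 15, max_so_far = 29
Position 5 (value -6): max_ending_here = 9, max_so_far = 29
Position 6 (value 17): max_ending_here = 26, max_so_far = 29
Position 7 (value 9): max_ending_here = 35, max_so_far = 35
Position 8 (value 5): max_ending_here = 40, max_so_far = 40
Position 9 (value -6): max_ending_here = 34, max_so_far = 40

Maximum subarray: [16, 13, -14, -6, 17, 9, 5]
Maximum sum: 40

The maximum subarray is [16, 13, -14, -6, 17, 9, 5] with sum 40. This subarray runs from index 2 to index 8.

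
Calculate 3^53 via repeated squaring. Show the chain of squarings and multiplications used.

Computing 3^53 by squaring (build up from 3^1; each line after the first costs one multiplication):

3^1 = 3
3^2 = (3^1)^2 = 3^2 = 9
3^3 = 3 * 3^2 = 3 * 9 = 27
3^6 = (3^3)^2 = 27^2 = 729
3^12 = (3^6)^2 = 729^2 = 531441
3^13 = 3 * 3^12 = 3 * 531441 = 1594323
3^26 = (3^13)^2 = 1594323^2 = 2541865828329
3^52 = (3^26)^2 = 2541865828329^2 = 6461081889226673298932241
3^53 = 3 * 3^52 = 3 * 6461081889226673298932241 = 19383245667680019896796723

Result: 19383245667680019896796723
Multiplications needed: 8 (8 lines after 3^1)

3^53 = 19383245667680019896796723. Using exponentiation by squaring, this requires 8 multiplications. The key idea: if the exponent is even, square the half-power; if odd, multiply by the base once.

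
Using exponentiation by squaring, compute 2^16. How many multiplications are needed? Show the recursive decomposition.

Computing 2^16 by squaring (build up from 2^1; each line after the first costs one multiplication):

2^1 = 2
2^2 = (2^1)^2 = 2^2 = 4
2^4 = (2^2)^2 = 4^2 = 16
2^8 = (2^4)^2 = 16^2 = 256
2^16 = (2^8)^2 = 256^2 = 65536

Result: 65536
Multiplications needed: 4 (4 lines after 2^1)

2^16 = 65536. Using exponentiation by squaring, this requires 4 multiplications. The key idea: if the exponent is even, square the half-power; if odd, multiply by the base once.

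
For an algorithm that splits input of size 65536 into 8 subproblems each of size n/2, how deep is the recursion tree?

For divide and conquer with division factor 2:

Problem sizes at each level:
Level 0: 65536
Level 1: 32768
Level 2: 16384
Level 3: 8192
Level 4: 4096
Level 5: 2048
Level 6: 1024
Level 7: 512
Level 8: 256
Level 9: 128
Level 10: 64
Level 11: 32
Level 12: 16
Level 13: 8
Level 14: 4
Level 15: 2
Level 16: 1

The root is level 0 and the size-1 base case is level 16 (the tree spans levels 0 through 16, i.e. 17 levels counting the root), so the depth is the number of divisions: log_2(65536) = 16

The recursion tree depth is log_2(65536) = 16. At each level, the problem size is divided by 2, so it takes 16 divisions to reduce to a base case of size 1. The algorithm makes 8 recursive calls at each level.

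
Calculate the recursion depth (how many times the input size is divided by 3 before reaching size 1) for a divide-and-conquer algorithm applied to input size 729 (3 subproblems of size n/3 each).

For divide and conquer with division factor 3:

Problem sizes at each level:
Level 0: 729
Level 1: 243
Level 2: 81
Level 3: 27
Level 4: 9
Level 5: 3
Level 6: 1

The root is level 0 and the size-1 base case is level 6 (the tree spans levels 0 through 6, i.e. 7 levels counting the root), so the depth is the number of divisions: log_3(729) = 6

The recursion tree depth is log_3(729) = 6. At each level, the problem size is divided by 3, so it takes 6 divisions to reduce to a base case of size 1. The algorithm makes 3 recursive calls at each level.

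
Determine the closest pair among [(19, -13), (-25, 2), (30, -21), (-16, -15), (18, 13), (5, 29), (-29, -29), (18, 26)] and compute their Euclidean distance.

Computing all pairwise distances among 8 points:

d((19, -13), (-25, 2)) = 46.4866
d((19, -13), (30, -21)) = 13.6015
d((19, -13), (-16, -15)) = 35.0571
d((19, -13), (18, 13)) = 26.0192
d((19, -13), (5, 29)) = 44.2719
d((19, -13), (-29, -29)) = 50.5964
d((19, -13), (18, 26)) = 39.0128
d((-25, 2), (30, -21)) = 59.6154
d((-25, 2), (-16, -15)) = 19.2354
d((-25, 2), (18, 13)) = 44.3847
d((-25, 2), (5, 29)) = 40.3609
d((-25, 2), (-29, -29)) = 31.257
d((-25, 2), (18, 26)) = 49.2443
d((30, -21), (-16, -15)) = 46.3897
d((30, -21), (18, 13)) = 36.0555
d((30, -21), (5, 29)) = 55.9017
d((30, -21), (-29, -29)) = 59.5399
d((30, -21), (18, 26)) = 48.5077
d((-16, -15), (18, 13)) = 44.0454
d((-16, -15), (5, 29)) = 48.7545
d((-16, -15), (-29, -29)) = 19.105
d((-16, -15), (18, 26)) = 53.2635
d((18, 13), (5, 29)) = 20.6155
d((18, 13), (-29, -29)) = 63.0317
d((18, 13), (18, 26)) = 13.0 <-- minimum
d((5, 29), (-29, -29)) = 67.2309
d((5, 29), (18, 26)) = 13.3417
d((-29, -29), (18, 26)) = 72.3464

Closest pair: (18, 13) and (18, 26) with distance 13.0

The closest pair is (18, 13) and (18, 26) with Euclidean distance 13.0. For 8 points, brute-force pairwise comparison is shown above. For large n, the divide-and-conquer algorithm (sort by x, recurse on halves, check the dividing strip) achieves O(n log n).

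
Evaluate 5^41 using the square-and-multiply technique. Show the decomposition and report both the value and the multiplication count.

Computing 5^41 by squaring (build up from 5^1; each line after the first costs one multiplication):

5^1 = 5
5^2 = (5^1)^2 = 5^2 = 25
5^4 = (5^2)^2 = 25^2 = 625
5^5 = 5 * 5^4 = 5 * 625 = 3125
5^10 = (5^5)^2 = 3125^2 = 9765625
5^20 = (5^10)^2 = 9765625^2 = 95367431640625
5^40 = (5^20)^2 = 95367431640625^2 = 9094947017729282379150390625
5^41 = 5 * 5^40 = 5 * 9094947017729282379150390625 = 45474735088646411895751953125

Result: 45474735088646411895751953125
Multiplications needed: 7 (7 lines after 5^1)

5^41 = 45474735088646411895751953125. Using exponentiation by squaring, this requires 7 multiplications. The key idea: if the exponent is even, square the half-power; if odd, multiply by the base once.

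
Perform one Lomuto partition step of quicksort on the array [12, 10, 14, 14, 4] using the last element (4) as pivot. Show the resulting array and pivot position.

Lomuto partition with pivot = 4:

Initial array: [12, 10, 14, 14, 4]

arr[0]=12 > 4: no swap
arr[1]=10 > 4: no swap
arr[2]=14 > 4: no swap
arr[3]=14 > 4: no swap

Place pivot at position 0: [4, 10, 14, 14, 12]
Pivot position: 0

After partitioning with pivot 4, the array becomes [4, 10, 14, 14, 12]. The pivot is placed at index 0. All elements to the left of the pivot are <= 4, and all elements to the right are > 4.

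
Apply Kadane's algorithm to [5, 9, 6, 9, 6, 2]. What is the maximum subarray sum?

Using Kadane's algorithm on [5, 9, 6, 9, 6, 2]:

Scanning through the array:
Position 1 (value 9): max_ending_here = 14, max_so_far = 14
Position 2 (value 6): max_ending_here = 20, max_so_far = 20
Position 3 (value 9): max_ending_here = 29, max_so_far = 29
Position 4 (value 6): max_ending_here = 35, max_so_far = 35
Position 5 (value 2): max_ending_here = 37, max_so_far = 37

Maximum subarray: [5, 9, 6, 9, 6, 2]
Maximum sum: 37

The maximum subarray is [5, 9, 6, 9, 6, 2] with sum 37. This subarray runs from index 0 to index 5.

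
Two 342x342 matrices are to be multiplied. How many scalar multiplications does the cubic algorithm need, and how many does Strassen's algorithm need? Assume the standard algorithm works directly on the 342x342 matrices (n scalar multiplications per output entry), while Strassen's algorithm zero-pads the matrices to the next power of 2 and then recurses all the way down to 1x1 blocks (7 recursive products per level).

Matrix multiplication for 342x342 matrices:

Strassen's algorithm requires power-of-2 dimensions. Pad 342x342 to 512x512 (next power of 2).

Standard algorithm: 342^3 = 40001688 multiplications
Strassen's algorithm: 7^(log2(512)) = 7^9 = 40353607 multiplications
Difference: 40001688 - 40353607 = -351919 (Strassen uses MORE here due to padding overhead — for small or just-over-power-of-2 n, padding can outweigh the per-level savings)

Standard: 40001688 multiplications (342^3). Strassen: 40353607 multiplications (7^9, after padding to 512x512). Strassen reduces 8 recursive multiplications to 7 at each level.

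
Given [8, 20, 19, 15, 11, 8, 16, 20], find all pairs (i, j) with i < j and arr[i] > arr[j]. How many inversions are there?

Finding inversions in [8, 20, 19, 15, 11, 8, 16, 20]:

(1, 2): arr[1]=20 > arr[2]=19
(1, 3): arr[1]=20 > arr[3]=15
(1, 4): arr[1]=20 > arr[4]=11
(1, 5): arr[1]=20 > arr[5]=8
(1, 6): arr[1]=20 > arr[6]=16
(2, 3): arr[2]=19 > arr[3]=15
(2, 4): arr[2]=19 > arr[4]=11
(2, 5): arr[2]=19 > arr[5]=8
(2, 6): arr[2]=19 > arr[6]=16
(3, 4): arr[3]=15 > arr[4]=11
(3, 5): arr[3]=15 > arr[5]=8
(4, 5): arr[4]=11 > arr[5]=8

Total inversions: 12

The array has 12 inversion(s): (1,2), (1,3), (1,4), (1,5), (1,6), (2,3), (2,4), (2,5), (2,6), (3,4), (3,5), (4,5). Each pair (i,j) satisfies i < j and arr[i] > arr[j].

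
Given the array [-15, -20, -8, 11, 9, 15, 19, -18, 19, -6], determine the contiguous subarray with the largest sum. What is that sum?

Using Kadane's algorithm on [-15, -20, -8, 11, 9, 15, 19, -18, 19, -6]:

Scanning through the array:
Position 1 (value -20): max_ending_here = -20, max_so_far = -15
Position 2 (value -8): max_ending_here = -8, max_so_far = -8
Position 3 (value 11): max_ending_here = 11, max_so_far = 11
Position 4 (value 9): max_ending_here = 20, max_so_far = 20
Position 5 (value 15): max_ending_here = 35, max_so_far = 35
Position 6 (value 19): max_ending_here = 54, max_so_far = 54
Position 7 (value -18): max_ending_here = 36, max_so_far = 54
Position 8 (value 19): max_ending_here = 55, max_so_far = 55
Position 9 (value -6): max_ending_here = 49, max_so_far = 55

Maximum subarray: [11, 9, 15, 19, -18, 19]
Maximum sum: 55

The maximum subarray is [11, 9, 15, 19, -18, 19] with sum 55. This subarray runs from index 3 to index 8.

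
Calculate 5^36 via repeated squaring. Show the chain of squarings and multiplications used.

Computing 5^36 by squaring (build up from 5^1; each line after the first costs one multiplication):

5^1 = 5
5^2 = (5^1)^2 = 5^2 = 25
5^4 = (5^2)^2 = 25^2 = 625
5^8 = (5^4)^2 = 625^2 = 390625
5^9 = 5 * 5^8 = 5 * 390625 = 1953125
5^18 = (5^9)^2 = 1953125^2 = 3814697265625
5^36 = (5^18)^2 = 3814697265625^2 = 14551915228366851806640625

Result: 14551915228366851806640625
Multiplications needed: 6 (6 lines after 5^1)

5^36 = 14551915228366851806640625. Using exponentiation by squaring, this requires 6 multiplications. The key idea: if the exponent is even, square the half-power; if odd, multiply by the base once.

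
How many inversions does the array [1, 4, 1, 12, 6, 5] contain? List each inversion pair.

Finding inversions in [1, 4, 1, 12, 6, 5]:

(1, 2): arr[1]=4 > arr[2]=1
(3, 4): arr[3]=12 > arr[4]=6
(3, 5): arr[3]=12 > arr[5]=5
(4, 5): arr[4]=6 > arr[5]=5

Total inversions: 4

The array has 4 inversion(s): (1,2), (3,4), (3,5), (4,5). Each pair (i,j) satisfies i < j and arr[i] > arr[j].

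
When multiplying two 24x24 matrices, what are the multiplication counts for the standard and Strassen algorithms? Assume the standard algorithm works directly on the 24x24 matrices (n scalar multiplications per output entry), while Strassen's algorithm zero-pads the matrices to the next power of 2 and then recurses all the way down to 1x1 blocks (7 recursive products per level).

Matrix multiplication for 24x24 matrices:

Strassen's algorithm requires power-of-2 dimensions. Pad 24x24 to 32x32 (next power of 2).

Standard algorithm: 24^3 = 13824 multiplications
Strassen's algorithm: 7^(log2(32)) = 7^5 = 16807 multiplications
Difference: 13824 - 16807 = -2983 (Strassen uses MORE here due to padding overhead — for small or just-over-power-of-2 n, padding can outweigh the per-level savings)

Standard: 13824 multiplications (24^3). Strassen: 16807 multiplications (7^5, after padding to 32x32). Strassen reduces 8 recursive multiplications to 7 at each level.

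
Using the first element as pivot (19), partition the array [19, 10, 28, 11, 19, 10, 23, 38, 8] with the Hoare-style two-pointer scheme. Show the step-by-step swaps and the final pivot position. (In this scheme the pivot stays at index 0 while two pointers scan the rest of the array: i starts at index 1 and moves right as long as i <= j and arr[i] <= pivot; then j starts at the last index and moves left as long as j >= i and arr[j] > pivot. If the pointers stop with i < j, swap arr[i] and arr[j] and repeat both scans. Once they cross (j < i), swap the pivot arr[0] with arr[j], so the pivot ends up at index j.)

Hoare-style two-pointer partition with pivot = 19:

Initial array: [19, 10, 28, 11, 19, 10, 23, 38, 8]

Pointers start at i = 1, j = 8.
i stops at index 2 (arr[2]=28 > 19), j stops at index 8 (arr[8]=8 <= 19): swap arr[2] and arr[8], array becomes [19, 10, 8, 11, 19, 10, 23, 38, 28]
i ends at 6, j ends at 5: the pointers have crossed (j < i), so scanning stops.

Swap pivot arr[0] with arr[5] to place pivot at position 5: [10, 10, 8, 11, 19, 19, 23, 38, 28]
Pivot position: 5

After partitioning with pivot 19, the array becomes [10, 10, 8, 11, 19, 19, 23, 38, 28]. The pivot is placed at index 5. All elements to the left of the pivot are <= 19, and all elements to the right are > 19.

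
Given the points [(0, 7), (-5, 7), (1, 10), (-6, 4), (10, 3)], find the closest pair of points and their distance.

Computing all pairwise distances among 5 points:

d((0, 7), (-5, 7)) = 5.0
d((0, 7), (1, 10)) = 3.1623 <-- minimum
d((0, 7), (-6, 4)) = 6.7082
d((0, 7), (10, 3)) = 10.7703
d((-5, 7), (1, 10)) = 6.7082
d((-5, 7), (-6, 4)) = 3.1623 <-- minimum
d((-5, 7), (10, 3)) = 15.5242
d((1, 10), (-6, 4)) = 9.2195
d((1, 10), (10, 3)) = 11.4018
d((-6, 4), (10, 3)) = 16.0312

Minimum distance: 3.1623 (tie among 2 pairs: (0, 7) and (1, 10); (-5, 7) and (-6, 4))

The minimum Euclidean distance is 3.1623. There is a tie: 2 pairs achieve this minimum — (0, 7) and (1, 10); (-5, 7) and (-6, 4). Any of these is a valid closest pair. For 5 points, brute-force pairwise comparison is shown above. For large n, the divide-and-conquer algorithm (sort by x, recurse on halves, check the dividing strip) achieves O(n log n).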